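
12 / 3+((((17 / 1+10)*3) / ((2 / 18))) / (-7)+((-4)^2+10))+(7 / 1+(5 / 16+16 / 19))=-140423 / 2128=-65.99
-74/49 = -1.51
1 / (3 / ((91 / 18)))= 91 / 54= 1.69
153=153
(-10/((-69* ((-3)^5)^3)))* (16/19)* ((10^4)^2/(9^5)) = -16000000000/1110795366979773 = -0.00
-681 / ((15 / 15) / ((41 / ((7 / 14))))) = -55842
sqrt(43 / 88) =sqrt(946) / 44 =0.70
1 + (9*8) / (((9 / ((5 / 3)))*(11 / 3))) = 51 / 11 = 4.64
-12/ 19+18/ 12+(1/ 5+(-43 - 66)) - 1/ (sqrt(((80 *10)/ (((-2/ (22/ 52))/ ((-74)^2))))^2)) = -24705193287/ 228896800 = -107.93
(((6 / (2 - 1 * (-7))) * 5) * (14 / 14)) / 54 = 5 / 81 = 0.06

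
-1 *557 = -557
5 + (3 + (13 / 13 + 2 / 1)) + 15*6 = 101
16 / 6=8 / 3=2.67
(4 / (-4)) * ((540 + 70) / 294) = -305 / 147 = -2.07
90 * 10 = 900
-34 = -34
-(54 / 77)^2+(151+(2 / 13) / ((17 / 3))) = 197247797 / 1310309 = 150.54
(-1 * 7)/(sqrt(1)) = -7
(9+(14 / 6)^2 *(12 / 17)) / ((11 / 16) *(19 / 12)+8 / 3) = 3.42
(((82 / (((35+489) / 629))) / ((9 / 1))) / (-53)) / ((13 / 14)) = -180523 / 812331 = -0.22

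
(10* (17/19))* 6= 1020/19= 53.68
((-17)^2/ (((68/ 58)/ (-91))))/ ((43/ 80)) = -1794520/ 43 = -41733.02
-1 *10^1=-10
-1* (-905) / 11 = 905 / 11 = 82.27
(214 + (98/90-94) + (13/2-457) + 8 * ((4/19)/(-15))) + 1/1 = -112355/342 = -328.52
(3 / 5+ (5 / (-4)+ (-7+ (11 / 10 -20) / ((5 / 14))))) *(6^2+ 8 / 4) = -115083 / 50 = -2301.66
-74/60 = -37/30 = -1.23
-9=-9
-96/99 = -32/33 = -0.97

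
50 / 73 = 0.68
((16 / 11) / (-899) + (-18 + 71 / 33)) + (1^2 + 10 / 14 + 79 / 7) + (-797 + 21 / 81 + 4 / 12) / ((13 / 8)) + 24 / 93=-1710142402 / 3471039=-492.69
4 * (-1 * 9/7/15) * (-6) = 72/35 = 2.06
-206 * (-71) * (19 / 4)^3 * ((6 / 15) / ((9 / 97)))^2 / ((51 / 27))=471954188603 / 30600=15423339.50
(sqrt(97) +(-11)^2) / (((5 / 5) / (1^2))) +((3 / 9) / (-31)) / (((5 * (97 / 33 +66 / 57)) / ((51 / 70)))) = sqrt(97) +3372700991 / 27873650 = 130.85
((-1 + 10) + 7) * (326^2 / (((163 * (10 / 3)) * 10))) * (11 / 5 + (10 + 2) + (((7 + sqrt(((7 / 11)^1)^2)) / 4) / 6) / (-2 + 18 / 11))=521274 / 125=4170.19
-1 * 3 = -3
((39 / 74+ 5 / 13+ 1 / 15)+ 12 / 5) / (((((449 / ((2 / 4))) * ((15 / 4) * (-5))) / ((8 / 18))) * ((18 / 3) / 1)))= -97498 / 6560058375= -0.00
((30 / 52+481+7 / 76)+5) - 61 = 425.67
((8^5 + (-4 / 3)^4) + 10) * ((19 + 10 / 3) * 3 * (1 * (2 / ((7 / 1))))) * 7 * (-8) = -2846453728 / 81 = -35141404.05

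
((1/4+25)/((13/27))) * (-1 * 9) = -24543/52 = -471.98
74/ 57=1.30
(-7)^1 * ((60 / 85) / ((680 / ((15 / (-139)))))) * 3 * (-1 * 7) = -1323 / 80342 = -0.02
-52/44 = -13/11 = -1.18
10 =10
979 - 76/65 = 63559/65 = 977.83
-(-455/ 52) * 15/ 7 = 75/ 4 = 18.75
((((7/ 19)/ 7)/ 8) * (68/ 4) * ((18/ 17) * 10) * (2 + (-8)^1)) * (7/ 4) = -945/ 76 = -12.43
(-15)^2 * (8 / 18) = 100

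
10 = 10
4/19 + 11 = 213/19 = 11.21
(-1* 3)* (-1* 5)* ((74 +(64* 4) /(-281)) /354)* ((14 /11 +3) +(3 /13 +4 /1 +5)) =99147195 /2370797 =41.82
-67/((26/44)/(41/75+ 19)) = -2160884/975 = -2216.29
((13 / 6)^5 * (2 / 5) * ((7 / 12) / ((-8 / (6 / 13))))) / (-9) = 199927 / 2799360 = 0.07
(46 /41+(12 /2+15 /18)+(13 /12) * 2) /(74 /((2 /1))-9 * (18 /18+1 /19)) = 7885 /21443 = 0.37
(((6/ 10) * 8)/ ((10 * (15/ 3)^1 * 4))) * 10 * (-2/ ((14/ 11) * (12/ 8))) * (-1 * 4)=176/ 175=1.01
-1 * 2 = -2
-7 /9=-0.78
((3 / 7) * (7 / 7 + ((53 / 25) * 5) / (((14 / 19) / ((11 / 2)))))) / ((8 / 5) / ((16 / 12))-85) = -33651 / 82124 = -0.41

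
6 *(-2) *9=-108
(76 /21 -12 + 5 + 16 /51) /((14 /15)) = -5475 /1666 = -3.29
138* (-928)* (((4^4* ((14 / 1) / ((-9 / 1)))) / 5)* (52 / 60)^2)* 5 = 25855950848 / 675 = 38305112.37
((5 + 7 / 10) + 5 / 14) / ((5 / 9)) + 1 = 2083 / 175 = 11.90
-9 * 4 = -36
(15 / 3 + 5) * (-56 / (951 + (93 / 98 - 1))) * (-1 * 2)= 109760 / 93193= 1.18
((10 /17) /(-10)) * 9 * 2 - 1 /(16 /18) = -297 /136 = -2.18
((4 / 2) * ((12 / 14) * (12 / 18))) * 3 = 24 / 7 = 3.43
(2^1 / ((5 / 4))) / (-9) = -8 / 45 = -0.18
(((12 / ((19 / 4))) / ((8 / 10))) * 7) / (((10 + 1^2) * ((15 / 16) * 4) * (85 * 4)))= 28 / 17765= 0.00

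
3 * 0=0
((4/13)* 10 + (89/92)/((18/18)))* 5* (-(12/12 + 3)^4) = -1547840/299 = -5176.72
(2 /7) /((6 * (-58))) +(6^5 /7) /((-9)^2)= 16703 /1218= 13.71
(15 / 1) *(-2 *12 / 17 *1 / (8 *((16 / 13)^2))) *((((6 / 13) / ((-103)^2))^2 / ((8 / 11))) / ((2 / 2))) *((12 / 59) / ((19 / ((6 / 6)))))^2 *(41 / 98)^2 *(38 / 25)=-13479939 / 97229394866989120960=-0.00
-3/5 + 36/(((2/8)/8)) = 5757/5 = 1151.40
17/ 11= 1.55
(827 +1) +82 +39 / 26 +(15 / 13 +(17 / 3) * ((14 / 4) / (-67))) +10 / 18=7156328 / 7839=912.91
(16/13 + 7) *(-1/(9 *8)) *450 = -2675/52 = -51.44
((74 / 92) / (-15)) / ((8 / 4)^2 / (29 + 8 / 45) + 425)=-48581 / 385161450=-0.00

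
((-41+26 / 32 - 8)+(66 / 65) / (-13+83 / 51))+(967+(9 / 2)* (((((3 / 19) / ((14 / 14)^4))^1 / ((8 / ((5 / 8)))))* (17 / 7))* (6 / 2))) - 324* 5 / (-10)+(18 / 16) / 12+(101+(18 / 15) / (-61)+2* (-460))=262.20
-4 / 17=-0.24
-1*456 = -456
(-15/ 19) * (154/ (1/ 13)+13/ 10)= -60099/ 38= -1581.55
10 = 10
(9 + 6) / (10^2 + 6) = 15 / 106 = 0.14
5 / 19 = 0.26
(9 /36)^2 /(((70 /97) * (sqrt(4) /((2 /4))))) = 0.02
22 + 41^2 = 1703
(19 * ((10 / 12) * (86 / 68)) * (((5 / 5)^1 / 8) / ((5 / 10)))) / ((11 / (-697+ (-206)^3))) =-11904388535 / 2992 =-3978739.48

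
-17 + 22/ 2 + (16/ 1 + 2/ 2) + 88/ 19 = 297/ 19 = 15.63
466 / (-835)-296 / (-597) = -31042 / 498495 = -0.06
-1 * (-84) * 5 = 420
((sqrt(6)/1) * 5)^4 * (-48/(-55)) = 216000/11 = 19636.36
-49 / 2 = -24.50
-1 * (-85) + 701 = 786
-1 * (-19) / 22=19 / 22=0.86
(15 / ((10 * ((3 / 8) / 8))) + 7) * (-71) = -2769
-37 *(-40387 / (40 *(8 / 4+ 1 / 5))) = 1494319 / 88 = 16980.90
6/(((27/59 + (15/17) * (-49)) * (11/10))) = -10030/78661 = -0.13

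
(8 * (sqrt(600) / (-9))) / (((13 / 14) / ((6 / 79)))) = -2240 * sqrt(6) / 3081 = -1.78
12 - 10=2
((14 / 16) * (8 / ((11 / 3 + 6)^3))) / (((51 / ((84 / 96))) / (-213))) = -93933 / 3316904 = -0.03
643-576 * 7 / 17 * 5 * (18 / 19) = -155191 / 323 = -480.47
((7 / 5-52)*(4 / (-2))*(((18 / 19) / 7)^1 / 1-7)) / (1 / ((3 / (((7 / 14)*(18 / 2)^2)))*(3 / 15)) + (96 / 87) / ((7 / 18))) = -26794724 / 2712915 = -9.88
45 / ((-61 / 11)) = -8.11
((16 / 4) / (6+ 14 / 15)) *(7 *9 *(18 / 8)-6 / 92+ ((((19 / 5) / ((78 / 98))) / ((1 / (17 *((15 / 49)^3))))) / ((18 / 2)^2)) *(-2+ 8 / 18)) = 23532412325 / 287980056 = 81.72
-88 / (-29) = 88 / 29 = 3.03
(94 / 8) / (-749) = -47 / 2996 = -0.02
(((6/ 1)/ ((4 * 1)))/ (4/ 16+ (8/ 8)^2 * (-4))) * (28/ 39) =-56/ 195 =-0.29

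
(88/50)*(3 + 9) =528/25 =21.12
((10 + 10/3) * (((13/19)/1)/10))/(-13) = -4/57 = -0.07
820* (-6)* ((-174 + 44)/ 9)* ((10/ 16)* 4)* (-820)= -437060000/ 3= -145686666.67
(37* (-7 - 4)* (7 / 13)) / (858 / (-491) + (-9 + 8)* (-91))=-1398859 / 569699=-2.46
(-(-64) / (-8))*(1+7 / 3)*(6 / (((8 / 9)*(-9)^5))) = 0.00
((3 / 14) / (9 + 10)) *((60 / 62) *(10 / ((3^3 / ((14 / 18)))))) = 50 / 15903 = 0.00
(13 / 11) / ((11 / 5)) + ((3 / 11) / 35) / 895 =2036158 / 3790325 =0.54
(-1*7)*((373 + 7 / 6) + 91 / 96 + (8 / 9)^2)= -6820415 / 2592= -2631.33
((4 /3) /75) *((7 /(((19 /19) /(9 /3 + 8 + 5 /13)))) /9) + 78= 2057494 /26325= 78.16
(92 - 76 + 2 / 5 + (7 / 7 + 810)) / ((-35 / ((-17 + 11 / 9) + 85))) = -122731 / 75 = -1636.41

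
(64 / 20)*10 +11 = 43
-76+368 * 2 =660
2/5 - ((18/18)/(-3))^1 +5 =86/15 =5.73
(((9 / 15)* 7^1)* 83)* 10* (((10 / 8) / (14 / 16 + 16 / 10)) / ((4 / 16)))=232400 / 33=7042.42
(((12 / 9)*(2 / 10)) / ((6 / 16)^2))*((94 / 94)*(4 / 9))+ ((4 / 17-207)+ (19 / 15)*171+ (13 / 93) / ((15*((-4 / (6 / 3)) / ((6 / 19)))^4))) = 891035916083 / 83445187905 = 10.68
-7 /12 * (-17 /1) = 119 /12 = 9.92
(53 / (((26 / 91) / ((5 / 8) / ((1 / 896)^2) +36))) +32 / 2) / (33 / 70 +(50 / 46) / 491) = 73583179878740 / 374419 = 196526297.75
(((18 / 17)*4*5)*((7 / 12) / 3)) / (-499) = -70 / 8483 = -0.01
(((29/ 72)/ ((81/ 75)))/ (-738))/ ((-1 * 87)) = 25/ 4304016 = 0.00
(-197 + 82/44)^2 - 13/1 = 18423557/484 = 38065.20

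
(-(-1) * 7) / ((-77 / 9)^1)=-9 / 11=-0.82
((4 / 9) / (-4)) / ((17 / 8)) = -8 / 153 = -0.05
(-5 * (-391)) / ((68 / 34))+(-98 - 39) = 840.50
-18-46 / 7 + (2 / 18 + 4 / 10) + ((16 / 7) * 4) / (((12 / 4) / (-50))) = -55579 / 315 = -176.44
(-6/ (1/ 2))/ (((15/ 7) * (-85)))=28/ 425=0.07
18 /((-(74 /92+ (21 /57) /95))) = -498180 /22369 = -22.27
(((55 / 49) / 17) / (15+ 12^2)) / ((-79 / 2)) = -110 / 10463313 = -0.00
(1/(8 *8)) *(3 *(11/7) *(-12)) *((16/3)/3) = -11/7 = -1.57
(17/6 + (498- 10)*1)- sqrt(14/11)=2945/6- sqrt(154)/11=489.71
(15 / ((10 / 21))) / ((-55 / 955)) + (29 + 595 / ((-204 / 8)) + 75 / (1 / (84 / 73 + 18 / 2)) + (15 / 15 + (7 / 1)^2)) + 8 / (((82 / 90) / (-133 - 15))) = -203365115 / 197538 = -1029.50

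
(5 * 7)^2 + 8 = 1233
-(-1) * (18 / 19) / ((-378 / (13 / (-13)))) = 1 / 399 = 0.00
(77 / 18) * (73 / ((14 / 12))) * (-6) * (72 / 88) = -1314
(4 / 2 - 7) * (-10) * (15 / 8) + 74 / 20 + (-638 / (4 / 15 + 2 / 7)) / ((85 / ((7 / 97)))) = 3181561 / 32980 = 96.47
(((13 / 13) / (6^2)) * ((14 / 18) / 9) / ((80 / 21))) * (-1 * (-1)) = 49 / 77760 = 0.00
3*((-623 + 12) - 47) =-1974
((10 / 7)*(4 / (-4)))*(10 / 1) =-100 / 7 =-14.29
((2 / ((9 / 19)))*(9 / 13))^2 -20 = -1936 / 169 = -11.46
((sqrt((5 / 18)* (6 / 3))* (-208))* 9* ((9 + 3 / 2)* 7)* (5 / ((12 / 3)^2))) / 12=-9555* sqrt(5) / 8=-2670.70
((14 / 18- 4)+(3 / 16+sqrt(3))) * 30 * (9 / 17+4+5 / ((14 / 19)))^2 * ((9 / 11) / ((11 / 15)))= -5582.43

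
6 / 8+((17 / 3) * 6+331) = 1463 / 4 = 365.75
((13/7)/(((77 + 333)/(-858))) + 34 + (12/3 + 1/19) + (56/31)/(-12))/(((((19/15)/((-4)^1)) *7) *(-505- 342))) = 345006784/19042862993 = 0.02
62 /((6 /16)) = 496 /3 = 165.33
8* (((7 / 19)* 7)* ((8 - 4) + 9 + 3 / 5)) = 26656 / 95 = 280.59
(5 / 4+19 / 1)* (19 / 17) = 22.63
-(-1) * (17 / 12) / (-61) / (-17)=1 / 732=0.00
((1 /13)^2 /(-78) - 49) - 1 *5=-711829 /13182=-54.00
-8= -8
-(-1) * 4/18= 2/9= 0.22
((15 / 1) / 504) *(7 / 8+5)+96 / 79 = 147589 / 106176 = 1.39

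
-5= -5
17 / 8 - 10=-63 / 8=-7.88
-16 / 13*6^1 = -96 / 13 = -7.38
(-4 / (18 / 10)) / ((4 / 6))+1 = -7 / 3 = -2.33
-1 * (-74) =74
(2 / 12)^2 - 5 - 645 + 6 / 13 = -303971 / 468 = -649.51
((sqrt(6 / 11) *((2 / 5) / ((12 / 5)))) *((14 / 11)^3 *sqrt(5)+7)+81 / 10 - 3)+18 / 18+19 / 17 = 1372 *sqrt(330) / 43923+7 *sqrt(66) / 66+1227 / 170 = 8.65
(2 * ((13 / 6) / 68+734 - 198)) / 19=218701 / 3876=56.42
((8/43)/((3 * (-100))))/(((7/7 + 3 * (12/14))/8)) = -112/80625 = -0.00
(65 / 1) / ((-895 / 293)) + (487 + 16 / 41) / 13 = 1546760 / 95407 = 16.21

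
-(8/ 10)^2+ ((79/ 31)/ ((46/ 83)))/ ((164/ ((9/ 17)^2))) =-0.63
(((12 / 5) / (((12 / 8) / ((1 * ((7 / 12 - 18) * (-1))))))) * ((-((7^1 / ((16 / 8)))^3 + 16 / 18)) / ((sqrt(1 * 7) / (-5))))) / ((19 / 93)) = 11281.10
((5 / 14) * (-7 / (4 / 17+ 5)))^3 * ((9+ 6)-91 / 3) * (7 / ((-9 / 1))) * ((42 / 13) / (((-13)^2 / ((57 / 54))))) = -0.03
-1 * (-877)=877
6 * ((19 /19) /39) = 2 /13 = 0.15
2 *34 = 68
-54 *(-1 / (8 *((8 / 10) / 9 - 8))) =-1215 / 1424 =-0.85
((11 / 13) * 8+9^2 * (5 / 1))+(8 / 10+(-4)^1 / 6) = 80321 / 195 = 411.90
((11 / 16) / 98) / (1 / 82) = 451 / 784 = 0.58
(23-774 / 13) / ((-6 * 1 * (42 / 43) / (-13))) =-20425 / 252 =-81.05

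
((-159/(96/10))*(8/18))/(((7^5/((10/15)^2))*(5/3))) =-53/453789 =-0.00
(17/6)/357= 0.01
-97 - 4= -101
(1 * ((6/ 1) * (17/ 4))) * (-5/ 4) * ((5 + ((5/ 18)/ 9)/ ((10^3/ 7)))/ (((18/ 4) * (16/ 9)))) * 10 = -2754119/ 13824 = -199.23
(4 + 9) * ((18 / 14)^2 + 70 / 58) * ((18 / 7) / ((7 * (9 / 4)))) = 422656 / 69629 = 6.07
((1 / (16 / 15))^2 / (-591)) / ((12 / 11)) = -275 / 201728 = -0.00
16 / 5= 3.20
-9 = -9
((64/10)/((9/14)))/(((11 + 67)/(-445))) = -19936/351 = -56.80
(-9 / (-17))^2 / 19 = 81 / 5491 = 0.01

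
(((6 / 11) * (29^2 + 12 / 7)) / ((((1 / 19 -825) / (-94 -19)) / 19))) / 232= 42465513 / 8235304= 5.16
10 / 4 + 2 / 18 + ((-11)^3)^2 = 31888145 / 18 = 1771563.61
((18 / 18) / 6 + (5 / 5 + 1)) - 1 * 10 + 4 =-23 / 6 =-3.83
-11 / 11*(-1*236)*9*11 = 23364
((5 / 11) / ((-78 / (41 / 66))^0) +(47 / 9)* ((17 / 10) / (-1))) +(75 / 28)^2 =-484513 / 388080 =-1.25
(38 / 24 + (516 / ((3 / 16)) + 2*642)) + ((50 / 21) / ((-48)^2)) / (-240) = 4688506363 / 1161216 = 4037.58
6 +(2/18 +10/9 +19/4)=431/36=11.97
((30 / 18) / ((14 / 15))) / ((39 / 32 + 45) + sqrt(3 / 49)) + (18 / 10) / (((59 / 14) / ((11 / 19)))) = 57255012094 / 200250838295- 12800* sqrt(3) / 107181537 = 0.29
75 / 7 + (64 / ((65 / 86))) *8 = 688.13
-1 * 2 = -2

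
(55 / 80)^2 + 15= 3961 / 256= 15.47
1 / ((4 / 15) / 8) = 30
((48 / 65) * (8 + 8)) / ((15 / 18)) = 14.18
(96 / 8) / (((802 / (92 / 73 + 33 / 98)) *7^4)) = 34275 / 3443939177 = 0.00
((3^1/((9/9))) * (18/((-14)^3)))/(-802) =27/1100344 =0.00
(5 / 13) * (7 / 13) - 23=-3852 / 169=-22.79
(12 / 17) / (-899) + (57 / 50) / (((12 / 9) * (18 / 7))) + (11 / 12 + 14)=279649217 / 18339600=15.25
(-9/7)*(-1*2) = 2.57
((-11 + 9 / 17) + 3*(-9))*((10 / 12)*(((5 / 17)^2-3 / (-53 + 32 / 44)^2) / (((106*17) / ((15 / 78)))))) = -199937591 / 702503483100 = -0.00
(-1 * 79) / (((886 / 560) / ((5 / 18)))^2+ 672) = -38710000 / 345176169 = -0.11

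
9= 9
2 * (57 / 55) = 114 / 55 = 2.07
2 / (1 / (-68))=-136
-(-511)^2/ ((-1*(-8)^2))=261121/ 64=4080.02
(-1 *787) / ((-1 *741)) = 787 / 741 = 1.06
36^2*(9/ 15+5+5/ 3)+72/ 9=9425.60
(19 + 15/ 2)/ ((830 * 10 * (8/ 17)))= 901/ 132800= 0.01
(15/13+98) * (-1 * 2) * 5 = -12890/13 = -991.54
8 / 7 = 1.14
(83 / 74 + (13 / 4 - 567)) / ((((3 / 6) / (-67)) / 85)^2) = -2700665558725 / 37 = -72990961046.62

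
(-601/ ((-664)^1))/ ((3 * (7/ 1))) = 601/ 13944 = 0.04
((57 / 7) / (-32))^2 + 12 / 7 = 89265 / 50176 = 1.78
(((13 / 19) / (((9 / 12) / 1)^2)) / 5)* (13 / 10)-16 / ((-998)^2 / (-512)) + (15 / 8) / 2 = 21493661957 / 17031668400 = 1.26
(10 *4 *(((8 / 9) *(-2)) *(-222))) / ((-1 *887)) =-47360 / 2661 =-17.80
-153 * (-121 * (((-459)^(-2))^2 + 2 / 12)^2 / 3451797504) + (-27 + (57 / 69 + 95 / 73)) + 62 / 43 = -300759564463524492808760210852920123 / 12836141824362832348027151486091264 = -23.43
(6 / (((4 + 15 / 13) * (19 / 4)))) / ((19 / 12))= 3744 / 24187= 0.15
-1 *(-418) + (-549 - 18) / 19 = 7375 / 19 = 388.16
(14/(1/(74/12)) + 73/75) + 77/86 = 568903/6450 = 88.20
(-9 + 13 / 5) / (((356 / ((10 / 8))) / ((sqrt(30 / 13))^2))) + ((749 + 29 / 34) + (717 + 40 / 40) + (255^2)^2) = 166330980826609 / 39338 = 4228252092.80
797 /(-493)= -797 /493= -1.62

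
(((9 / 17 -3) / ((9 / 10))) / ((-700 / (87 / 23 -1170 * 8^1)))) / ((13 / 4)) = -11.29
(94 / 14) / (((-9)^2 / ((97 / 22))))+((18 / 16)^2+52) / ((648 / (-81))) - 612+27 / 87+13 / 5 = -284943505597 / 463034880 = -615.38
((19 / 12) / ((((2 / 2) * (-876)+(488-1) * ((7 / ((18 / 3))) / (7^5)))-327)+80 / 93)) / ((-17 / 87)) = 123034443 / 18252685834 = 0.01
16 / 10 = 8 / 5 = 1.60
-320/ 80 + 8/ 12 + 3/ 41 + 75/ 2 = 8423/ 246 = 34.24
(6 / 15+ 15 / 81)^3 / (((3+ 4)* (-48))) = -0.00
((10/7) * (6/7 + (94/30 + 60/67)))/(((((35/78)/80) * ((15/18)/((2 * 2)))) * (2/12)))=4118160384/114905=35839.70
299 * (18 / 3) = 1794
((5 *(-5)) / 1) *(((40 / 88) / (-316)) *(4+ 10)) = 875 / 1738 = 0.50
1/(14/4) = 2/7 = 0.29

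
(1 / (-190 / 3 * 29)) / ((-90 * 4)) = 1 / 661200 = 0.00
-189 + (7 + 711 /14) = -1837 /14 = -131.21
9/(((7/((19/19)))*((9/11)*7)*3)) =11/147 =0.07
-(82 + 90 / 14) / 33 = -619 / 231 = -2.68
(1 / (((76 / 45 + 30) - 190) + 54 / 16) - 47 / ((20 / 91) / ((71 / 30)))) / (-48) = 16937850259 / 1606377600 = 10.54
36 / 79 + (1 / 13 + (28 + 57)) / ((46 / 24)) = 1059252 / 23621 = 44.84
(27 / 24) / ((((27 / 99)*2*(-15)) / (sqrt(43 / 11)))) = -sqrt(473) / 80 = -0.27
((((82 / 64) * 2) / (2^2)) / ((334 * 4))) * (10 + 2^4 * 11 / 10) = 2829 / 213760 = 0.01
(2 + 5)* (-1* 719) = -5033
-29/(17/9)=-261/17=-15.35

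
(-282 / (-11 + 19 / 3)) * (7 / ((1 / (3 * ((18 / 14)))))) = 11421 / 7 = 1631.57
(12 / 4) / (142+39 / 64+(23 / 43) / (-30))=123840 / 5886179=0.02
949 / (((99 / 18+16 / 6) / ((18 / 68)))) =25623 / 833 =30.76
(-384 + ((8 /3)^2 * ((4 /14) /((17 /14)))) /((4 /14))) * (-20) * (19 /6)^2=104430080 /1377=75838.84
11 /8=1.38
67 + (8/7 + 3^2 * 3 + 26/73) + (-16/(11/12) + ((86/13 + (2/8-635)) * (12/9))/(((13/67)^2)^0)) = -166489891/219219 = -759.47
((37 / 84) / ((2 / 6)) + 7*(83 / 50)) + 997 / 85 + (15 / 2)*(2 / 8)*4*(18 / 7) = 523083 / 11900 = 43.96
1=1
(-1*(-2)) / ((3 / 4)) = 8 / 3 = 2.67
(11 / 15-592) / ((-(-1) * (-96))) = 8869 / 1440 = 6.16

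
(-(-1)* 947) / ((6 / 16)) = 7576 / 3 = 2525.33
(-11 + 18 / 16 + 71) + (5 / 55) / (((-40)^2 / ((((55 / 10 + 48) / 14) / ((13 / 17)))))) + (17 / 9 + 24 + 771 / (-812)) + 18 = 174003446759 / 1672070400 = 104.06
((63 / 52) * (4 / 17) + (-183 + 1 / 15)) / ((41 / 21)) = -4238353 / 45305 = -93.55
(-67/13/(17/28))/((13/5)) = -9380/2873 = -3.26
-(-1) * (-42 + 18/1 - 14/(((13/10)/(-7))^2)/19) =-145664/3211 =-45.36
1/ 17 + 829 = 14094/ 17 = 829.06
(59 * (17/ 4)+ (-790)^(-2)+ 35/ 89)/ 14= 1743715908/ 97203575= 17.94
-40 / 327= -0.12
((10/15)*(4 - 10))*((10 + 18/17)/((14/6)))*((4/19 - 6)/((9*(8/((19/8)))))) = 2585/714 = 3.62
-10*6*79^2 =-374460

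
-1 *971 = -971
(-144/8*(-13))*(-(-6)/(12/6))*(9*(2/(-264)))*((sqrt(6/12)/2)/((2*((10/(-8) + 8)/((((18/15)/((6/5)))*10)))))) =-195*sqrt(2)/22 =-12.54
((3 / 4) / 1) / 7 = 3 / 28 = 0.11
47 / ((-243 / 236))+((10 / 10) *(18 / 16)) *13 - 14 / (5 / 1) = -328741 / 9720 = -33.82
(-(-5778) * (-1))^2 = 33385284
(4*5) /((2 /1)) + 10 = 20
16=16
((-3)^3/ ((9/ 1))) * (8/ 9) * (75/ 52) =-50/ 13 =-3.85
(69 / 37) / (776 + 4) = 0.00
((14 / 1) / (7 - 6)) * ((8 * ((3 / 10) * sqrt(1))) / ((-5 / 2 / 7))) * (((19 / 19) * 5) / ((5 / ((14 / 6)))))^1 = -5488 / 25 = -219.52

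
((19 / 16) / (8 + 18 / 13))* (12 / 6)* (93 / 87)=7657 / 28304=0.27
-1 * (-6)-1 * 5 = 1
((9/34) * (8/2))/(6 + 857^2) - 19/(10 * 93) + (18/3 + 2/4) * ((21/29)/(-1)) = -31837615682/6734805459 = -4.73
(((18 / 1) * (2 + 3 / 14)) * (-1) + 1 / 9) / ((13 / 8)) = -20032 / 819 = -24.46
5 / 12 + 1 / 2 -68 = -805 / 12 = -67.08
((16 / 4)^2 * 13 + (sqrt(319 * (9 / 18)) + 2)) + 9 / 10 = sqrt(638) / 2 + 2109 / 10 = 223.53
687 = 687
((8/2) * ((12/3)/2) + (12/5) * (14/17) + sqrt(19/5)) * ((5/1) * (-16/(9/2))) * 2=-54272/153-64 * sqrt(95)/9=-424.03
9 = 9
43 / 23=1.87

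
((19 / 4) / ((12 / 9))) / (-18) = -19 / 96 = -0.20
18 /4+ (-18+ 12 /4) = -21 /2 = -10.50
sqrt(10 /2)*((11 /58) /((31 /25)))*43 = 11825*sqrt(5) /1798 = 14.71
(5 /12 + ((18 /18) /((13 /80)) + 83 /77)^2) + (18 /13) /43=27272089283 /517032516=52.75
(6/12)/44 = 0.01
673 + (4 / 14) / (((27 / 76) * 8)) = 127216 / 189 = 673.10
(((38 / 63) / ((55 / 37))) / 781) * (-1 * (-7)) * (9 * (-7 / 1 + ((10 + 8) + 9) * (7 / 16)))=4921 / 31240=0.16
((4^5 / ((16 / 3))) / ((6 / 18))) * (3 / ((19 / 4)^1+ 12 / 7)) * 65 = 17375.47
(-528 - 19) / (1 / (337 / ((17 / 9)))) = -1659051 / 17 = -97591.24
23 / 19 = 1.21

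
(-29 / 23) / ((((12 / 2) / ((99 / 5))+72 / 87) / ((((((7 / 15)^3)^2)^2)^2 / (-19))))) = 1772317971501619899623651 / 2653246868698937773704528808593750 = 0.00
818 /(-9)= -818 /9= -90.89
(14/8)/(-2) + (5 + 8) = 97/8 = 12.12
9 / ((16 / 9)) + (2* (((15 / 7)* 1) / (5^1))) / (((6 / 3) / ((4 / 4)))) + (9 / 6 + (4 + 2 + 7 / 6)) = 4757 / 336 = 14.16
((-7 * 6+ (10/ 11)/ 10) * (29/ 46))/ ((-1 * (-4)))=-13369/ 2024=-6.61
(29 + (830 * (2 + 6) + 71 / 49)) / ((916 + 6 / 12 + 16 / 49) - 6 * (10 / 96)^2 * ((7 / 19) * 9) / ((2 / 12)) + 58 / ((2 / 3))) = 397452032 / 59734825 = 6.65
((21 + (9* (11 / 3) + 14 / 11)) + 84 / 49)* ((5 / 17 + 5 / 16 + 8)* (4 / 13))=2568077 / 17017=150.91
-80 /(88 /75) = -750 /11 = -68.18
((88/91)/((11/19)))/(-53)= -152/4823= -0.03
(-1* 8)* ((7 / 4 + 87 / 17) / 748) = -467 / 6358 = -0.07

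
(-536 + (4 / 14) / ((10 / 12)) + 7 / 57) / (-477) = 1068391 / 951615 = 1.12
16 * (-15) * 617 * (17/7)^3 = -727517040/343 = -2121040.93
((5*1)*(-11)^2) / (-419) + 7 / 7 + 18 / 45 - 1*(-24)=50188 / 2095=23.96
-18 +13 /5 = -77 /5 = -15.40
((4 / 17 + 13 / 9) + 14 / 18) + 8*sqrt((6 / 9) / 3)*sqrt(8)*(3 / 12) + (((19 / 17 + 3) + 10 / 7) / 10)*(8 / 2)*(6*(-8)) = -108560 / 1071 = -101.36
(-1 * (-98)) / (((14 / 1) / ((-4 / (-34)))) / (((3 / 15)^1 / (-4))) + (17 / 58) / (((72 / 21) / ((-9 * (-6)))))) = -3248 / 78727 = -0.04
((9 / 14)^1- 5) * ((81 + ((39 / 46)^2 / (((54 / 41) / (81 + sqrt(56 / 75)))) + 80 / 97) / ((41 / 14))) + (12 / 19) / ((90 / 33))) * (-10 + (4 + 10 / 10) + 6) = -4711276949899 / 11192391560- 10309 * sqrt(42) / 95220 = -421.64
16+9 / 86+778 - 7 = 67691 / 86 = 787.10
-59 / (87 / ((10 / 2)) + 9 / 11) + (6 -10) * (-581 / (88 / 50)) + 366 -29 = 18232769 / 11022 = 1654.22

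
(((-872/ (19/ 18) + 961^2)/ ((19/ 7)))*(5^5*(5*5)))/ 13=9587376640625/ 4693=2042910002.26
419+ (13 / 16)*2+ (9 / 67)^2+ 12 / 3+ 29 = 16291229 / 35912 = 453.64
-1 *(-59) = 59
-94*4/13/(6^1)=-188/39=-4.82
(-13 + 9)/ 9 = -4/ 9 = -0.44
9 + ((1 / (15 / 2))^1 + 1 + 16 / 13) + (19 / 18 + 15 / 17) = 264577 / 19890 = 13.30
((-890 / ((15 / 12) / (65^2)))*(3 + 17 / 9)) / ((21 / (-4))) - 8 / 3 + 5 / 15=529442759 / 189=2801284.44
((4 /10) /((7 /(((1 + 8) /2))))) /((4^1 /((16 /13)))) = 36 /455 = 0.08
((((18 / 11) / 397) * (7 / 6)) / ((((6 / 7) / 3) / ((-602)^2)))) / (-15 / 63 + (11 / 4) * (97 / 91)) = 29087269848 / 12843347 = 2264.77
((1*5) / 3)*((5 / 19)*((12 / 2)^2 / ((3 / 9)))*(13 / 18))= 650 / 19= 34.21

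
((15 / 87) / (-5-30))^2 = 1 / 41209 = 0.00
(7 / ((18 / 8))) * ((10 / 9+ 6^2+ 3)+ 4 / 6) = 10276 / 81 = 126.86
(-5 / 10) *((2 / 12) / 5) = -1 / 60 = -0.02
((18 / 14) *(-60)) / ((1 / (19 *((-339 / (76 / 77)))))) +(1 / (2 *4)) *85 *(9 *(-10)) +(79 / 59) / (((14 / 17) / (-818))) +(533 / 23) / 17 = 323695980953 / 645932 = 501130.12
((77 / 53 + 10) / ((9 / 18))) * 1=1214 / 53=22.91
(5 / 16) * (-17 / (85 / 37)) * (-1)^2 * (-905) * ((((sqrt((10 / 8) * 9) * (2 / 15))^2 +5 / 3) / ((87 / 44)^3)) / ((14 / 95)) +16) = 72924336185 / 1975509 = 36914.20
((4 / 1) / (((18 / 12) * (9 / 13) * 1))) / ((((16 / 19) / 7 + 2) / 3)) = 6916 / 1269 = 5.45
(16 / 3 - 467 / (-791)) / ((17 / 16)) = 5.58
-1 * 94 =-94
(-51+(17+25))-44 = -53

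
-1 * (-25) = 25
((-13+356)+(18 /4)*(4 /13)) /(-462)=-407 /546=-0.75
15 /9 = 5 /3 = 1.67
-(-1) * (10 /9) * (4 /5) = 0.89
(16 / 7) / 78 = 8 / 273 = 0.03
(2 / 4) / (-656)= -1 / 1312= -0.00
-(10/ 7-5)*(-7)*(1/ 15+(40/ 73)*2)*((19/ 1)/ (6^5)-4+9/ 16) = 170015515/ 1702944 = 99.84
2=2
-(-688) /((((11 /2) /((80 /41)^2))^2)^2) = 18468359372800000000 /116907290279560561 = 157.97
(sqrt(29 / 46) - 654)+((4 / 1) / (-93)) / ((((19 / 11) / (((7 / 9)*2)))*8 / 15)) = -3467239 / 5301+sqrt(1334) / 46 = -653.28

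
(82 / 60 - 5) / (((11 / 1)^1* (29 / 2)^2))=-218 / 138765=-0.00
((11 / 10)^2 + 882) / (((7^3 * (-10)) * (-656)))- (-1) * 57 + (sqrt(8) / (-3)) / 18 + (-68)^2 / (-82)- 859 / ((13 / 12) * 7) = -329555603827 / 2925104000- sqrt(2) / 27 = -112.72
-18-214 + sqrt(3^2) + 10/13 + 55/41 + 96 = -69764/533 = -130.89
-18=-18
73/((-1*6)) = -73/6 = -12.17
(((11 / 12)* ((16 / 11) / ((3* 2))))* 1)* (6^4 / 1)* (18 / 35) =5184 / 35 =148.11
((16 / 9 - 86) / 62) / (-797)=379 / 222363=0.00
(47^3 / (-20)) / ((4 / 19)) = -1972637 / 80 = -24657.96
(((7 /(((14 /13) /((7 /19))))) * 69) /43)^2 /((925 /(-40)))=-78851682 /123485465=-0.64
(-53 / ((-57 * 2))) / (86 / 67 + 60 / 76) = 3551 / 15834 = 0.22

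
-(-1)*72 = 72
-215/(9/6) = -430/3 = -143.33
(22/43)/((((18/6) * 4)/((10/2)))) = 55/258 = 0.21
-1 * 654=-654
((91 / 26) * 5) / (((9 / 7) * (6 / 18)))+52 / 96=331 / 8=41.38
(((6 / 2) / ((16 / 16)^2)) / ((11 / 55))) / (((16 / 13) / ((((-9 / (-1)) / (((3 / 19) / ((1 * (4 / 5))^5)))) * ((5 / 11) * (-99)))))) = -1280448 / 125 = -10243.58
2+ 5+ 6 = 13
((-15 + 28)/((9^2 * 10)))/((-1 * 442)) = -1/27540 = -0.00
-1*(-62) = 62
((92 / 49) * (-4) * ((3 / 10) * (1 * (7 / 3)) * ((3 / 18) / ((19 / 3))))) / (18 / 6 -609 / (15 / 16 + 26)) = 39652 / 5619915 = 0.01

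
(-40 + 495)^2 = 207025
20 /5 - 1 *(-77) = 81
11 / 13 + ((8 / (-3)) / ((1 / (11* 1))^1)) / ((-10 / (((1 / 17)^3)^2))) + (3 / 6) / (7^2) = 395011372741 / 461268943590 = 0.86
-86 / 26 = -43 / 13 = -3.31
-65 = -65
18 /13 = 1.38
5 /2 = 2.50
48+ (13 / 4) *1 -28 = 93 / 4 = 23.25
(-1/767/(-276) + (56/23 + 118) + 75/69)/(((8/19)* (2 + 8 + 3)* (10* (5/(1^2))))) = 488778439/1100798400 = 0.44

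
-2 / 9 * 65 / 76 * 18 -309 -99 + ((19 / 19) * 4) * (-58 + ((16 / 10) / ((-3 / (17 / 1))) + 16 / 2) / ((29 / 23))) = -5345843 / 8265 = -646.80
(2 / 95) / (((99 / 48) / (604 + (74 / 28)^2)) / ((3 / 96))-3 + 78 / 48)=-1916048 / 115310525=-0.02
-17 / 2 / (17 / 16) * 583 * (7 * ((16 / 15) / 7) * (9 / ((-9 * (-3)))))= -74624 / 45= -1658.31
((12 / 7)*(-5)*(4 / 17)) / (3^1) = -80 / 119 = -0.67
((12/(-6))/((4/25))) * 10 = -125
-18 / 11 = -1.64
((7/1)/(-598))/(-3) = 7/1794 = 0.00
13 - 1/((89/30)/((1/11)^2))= 139967/10769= 13.00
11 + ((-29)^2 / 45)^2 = 360.27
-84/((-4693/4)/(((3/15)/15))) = 112/117325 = 0.00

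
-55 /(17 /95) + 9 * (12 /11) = -55639 /187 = -297.53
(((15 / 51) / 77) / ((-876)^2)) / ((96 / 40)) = 25 / 12053942208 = 0.00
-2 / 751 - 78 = -58580 / 751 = -78.00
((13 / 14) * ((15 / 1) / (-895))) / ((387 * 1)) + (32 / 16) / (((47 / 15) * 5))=1939033 / 15193878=0.13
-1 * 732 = -732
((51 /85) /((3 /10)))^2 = 4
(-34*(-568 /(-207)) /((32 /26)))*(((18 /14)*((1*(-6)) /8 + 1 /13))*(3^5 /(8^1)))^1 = 1466505 /736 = 1992.53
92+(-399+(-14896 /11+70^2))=35627 /11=3238.82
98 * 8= 784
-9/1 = -9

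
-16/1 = -16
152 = 152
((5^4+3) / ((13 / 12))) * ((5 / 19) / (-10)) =-3768 / 247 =-15.26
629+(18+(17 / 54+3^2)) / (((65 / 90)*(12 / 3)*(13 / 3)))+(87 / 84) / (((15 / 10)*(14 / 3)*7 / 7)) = 5228043 / 8281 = 631.33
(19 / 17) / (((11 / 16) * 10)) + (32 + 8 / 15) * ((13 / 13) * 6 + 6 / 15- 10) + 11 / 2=-1042127 / 9350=-111.46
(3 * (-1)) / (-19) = 3 / 19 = 0.16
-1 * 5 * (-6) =30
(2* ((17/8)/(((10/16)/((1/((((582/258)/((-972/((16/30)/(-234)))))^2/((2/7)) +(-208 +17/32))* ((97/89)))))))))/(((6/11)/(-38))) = 453709245282485100480/216559930244163340199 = 2.10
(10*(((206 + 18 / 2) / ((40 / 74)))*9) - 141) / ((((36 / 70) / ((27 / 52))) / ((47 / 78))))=117309885 / 5408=21691.92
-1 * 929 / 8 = -929 / 8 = -116.12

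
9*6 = 54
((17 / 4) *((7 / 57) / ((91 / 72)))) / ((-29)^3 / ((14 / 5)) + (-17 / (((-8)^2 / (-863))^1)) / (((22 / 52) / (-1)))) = -83776 / 1876984369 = -0.00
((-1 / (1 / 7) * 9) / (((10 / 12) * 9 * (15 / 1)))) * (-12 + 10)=28 / 25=1.12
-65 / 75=-13 / 15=-0.87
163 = 163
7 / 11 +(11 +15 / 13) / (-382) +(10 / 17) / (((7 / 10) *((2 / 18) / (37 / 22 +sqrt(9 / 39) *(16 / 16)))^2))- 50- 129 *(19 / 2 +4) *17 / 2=-2094238084955 / 143010868 +299700 *sqrt(39) / 17017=-14533.92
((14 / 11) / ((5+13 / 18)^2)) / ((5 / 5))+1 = 121235 / 116699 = 1.04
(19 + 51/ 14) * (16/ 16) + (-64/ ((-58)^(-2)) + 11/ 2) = -1506875/ 7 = -215267.86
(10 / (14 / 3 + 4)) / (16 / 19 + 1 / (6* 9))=15390 / 11479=1.34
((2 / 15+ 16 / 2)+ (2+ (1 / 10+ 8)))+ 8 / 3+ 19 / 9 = 2071 / 90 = 23.01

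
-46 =-46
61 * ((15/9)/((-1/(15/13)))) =-1525/13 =-117.31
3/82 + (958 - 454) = 41331/82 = 504.04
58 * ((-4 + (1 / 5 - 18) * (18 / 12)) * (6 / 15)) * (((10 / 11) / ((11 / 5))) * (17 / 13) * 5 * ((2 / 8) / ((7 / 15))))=-11351325 / 11011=-1030.91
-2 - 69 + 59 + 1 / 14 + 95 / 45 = -1237 / 126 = -9.82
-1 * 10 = -10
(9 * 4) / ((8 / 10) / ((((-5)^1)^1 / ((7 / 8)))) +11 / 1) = 600 / 181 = 3.31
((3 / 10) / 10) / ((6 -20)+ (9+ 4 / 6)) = -9 / 1300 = -0.01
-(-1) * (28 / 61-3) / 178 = -155 / 10858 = -0.01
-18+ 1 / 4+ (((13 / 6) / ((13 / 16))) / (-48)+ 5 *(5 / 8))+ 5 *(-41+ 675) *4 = 911903 / 72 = 12665.32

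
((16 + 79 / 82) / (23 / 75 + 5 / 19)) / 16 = 1982175 / 1065344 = 1.86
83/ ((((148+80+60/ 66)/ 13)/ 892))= 5293574/ 1259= 4204.59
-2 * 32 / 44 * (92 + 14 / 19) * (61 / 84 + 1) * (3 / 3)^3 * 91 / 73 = -13285480 / 45771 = -290.26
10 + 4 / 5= 54 / 5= 10.80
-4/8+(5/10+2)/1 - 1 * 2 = 0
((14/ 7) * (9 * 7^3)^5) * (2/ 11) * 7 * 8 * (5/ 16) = 19623713172043694490/ 11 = 1783973924731244953.64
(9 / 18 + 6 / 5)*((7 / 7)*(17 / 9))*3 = 289 / 30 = 9.63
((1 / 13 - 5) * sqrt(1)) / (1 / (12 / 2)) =-384 / 13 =-29.54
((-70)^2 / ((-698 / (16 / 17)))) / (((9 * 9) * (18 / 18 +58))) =-39200 / 28353807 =-0.00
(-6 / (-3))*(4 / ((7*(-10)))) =-4 / 35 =-0.11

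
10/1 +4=14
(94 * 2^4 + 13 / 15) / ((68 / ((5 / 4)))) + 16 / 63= 478385 / 17136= 27.92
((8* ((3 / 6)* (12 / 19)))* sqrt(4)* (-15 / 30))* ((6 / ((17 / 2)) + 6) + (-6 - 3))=1872 / 323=5.80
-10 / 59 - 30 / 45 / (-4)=-1 / 354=-0.00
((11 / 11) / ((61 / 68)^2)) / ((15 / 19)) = 87856 / 55815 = 1.57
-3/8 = -0.38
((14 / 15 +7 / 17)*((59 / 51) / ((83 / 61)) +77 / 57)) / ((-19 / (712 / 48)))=-2.31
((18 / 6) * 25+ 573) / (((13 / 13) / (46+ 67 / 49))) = 1504008 / 49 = 30694.04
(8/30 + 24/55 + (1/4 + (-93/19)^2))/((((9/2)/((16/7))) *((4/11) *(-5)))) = -6.96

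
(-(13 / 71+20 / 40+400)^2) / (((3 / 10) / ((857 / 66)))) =-13871695989565 / 1996236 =-6948925.87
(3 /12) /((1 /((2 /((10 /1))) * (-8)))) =-2 /5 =-0.40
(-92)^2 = 8464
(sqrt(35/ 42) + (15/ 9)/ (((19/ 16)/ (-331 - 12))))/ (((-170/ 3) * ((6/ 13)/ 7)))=124852/ 969 - 91 * sqrt(30)/ 2040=128.60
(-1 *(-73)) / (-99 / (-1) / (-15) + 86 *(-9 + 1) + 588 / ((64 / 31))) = -5840 / 32783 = -0.18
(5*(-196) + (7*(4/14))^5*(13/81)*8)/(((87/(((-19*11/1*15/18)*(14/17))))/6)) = 1112640760/119799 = 9287.56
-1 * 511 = -511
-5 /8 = -0.62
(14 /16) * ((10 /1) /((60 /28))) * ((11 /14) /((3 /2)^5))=308 /729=0.42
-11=-11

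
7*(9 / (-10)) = -63 / 10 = -6.30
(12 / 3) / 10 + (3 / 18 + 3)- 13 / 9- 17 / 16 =763 / 720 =1.06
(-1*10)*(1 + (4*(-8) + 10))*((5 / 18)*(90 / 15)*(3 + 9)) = 4200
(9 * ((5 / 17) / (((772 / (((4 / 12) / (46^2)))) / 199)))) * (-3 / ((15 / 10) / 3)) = -8955 / 13885192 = -0.00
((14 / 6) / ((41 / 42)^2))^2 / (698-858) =-1058841 / 28257610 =-0.04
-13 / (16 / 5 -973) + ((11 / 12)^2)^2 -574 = -4434054299 / 7734528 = -573.28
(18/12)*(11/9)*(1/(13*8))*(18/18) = 11/624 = 0.02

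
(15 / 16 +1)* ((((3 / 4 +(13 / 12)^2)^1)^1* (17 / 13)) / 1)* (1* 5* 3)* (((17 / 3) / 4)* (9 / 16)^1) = 12408215 / 212992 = 58.26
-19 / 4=-4.75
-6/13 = -0.46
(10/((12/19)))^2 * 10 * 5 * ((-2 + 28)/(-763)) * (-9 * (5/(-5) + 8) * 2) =5866250/109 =53818.81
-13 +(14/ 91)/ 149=-25179/ 1937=-13.00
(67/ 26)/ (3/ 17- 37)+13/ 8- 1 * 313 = -10138157/ 32552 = -311.44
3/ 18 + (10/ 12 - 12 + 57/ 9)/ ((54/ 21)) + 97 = 10291/ 108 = 95.29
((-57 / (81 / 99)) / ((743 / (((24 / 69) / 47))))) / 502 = -836 / 604796799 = -0.00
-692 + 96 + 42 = -554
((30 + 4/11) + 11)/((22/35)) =15925/242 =65.81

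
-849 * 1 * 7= -5943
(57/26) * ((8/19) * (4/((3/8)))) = 128/13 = 9.85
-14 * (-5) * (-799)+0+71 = -55859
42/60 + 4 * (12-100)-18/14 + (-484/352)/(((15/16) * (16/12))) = -353.69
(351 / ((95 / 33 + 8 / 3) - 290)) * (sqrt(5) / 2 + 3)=-3861 / 1043 - 1287 * sqrt(5) / 2086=-5.08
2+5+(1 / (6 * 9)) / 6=2269 / 324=7.00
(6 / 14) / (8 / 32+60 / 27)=108 / 623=0.17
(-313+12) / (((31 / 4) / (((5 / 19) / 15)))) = -1204 / 1767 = -0.68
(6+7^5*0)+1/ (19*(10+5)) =1711/ 285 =6.00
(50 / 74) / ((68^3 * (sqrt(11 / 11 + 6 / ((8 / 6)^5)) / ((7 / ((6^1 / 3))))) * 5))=35 * sqrt(2482) / 1804721768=0.00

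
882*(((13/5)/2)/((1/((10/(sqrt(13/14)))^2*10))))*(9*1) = 11113200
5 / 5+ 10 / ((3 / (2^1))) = 23 / 3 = 7.67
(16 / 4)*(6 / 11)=24 / 11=2.18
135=135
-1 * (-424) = 424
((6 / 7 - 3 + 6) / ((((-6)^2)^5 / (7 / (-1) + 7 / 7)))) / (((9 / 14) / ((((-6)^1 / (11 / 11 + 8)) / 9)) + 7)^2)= -0.00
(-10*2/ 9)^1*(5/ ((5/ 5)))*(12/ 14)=-200/ 21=-9.52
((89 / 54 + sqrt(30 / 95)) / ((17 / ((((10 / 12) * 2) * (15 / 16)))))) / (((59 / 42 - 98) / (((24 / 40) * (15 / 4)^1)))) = -15575 / 4414016 - 4725 * sqrt(114) / 41933152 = -0.00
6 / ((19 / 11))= 66 / 19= 3.47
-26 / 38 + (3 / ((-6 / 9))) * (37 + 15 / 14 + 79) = -280633 / 532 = -527.51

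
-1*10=-10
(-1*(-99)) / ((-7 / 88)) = -1244.57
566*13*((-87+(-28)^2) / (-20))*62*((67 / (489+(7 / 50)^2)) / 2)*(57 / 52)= -43567814625 / 36494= -1193835.00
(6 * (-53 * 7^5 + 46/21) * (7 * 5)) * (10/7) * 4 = -1068922571.43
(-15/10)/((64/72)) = -27/16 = -1.69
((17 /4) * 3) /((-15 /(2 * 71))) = -1207 /10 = -120.70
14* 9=126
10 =10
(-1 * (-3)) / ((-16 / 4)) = -3 / 4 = -0.75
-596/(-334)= 298/167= 1.78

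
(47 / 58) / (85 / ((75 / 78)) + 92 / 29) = 235 / 26556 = 0.01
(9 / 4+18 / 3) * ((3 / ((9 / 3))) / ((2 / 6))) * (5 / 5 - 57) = -1386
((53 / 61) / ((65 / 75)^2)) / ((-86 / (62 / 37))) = -369675 / 16401619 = -0.02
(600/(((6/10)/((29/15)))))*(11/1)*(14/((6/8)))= 3572800/9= 396977.78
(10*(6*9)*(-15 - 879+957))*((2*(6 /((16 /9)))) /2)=229635 /2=114817.50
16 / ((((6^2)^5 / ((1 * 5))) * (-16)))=-5 / 60466176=-0.00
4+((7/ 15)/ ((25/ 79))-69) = -23822/ 375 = -63.53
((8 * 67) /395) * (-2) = -1072 /395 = -2.71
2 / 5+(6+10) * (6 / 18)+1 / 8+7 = 12.86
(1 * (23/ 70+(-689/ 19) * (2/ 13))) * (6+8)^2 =-97762/ 95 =-1029.07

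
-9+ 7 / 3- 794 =-800.67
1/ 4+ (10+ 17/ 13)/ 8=173/ 104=1.66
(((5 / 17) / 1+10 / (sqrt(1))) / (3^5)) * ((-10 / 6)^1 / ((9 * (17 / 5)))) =-4375 / 1896129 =-0.00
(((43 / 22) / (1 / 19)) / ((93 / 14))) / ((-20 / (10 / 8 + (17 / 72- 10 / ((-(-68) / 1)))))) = -852131 / 2276640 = -0.37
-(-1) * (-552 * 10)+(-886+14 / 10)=-32023 / 5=-6404.60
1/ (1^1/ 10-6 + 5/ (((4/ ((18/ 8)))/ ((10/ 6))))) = -80/ 97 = -0.82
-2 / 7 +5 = 33 / 7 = 4.71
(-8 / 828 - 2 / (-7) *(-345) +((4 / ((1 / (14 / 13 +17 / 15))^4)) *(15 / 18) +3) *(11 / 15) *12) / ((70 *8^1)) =27405511281458 / 24442950065625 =1.12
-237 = -237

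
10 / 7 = 1.43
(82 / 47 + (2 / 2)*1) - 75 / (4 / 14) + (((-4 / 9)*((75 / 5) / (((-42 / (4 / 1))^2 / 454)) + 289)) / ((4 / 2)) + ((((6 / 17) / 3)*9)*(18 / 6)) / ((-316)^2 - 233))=-337.70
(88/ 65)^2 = 7744/ 4225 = 1.83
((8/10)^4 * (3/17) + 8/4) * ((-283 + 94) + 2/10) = -20784992/53125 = -391.25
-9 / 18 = -1 / 2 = -0.50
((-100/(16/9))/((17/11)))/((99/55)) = -1375/68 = -20.22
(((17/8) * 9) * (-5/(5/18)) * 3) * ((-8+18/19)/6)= 92259/76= 1213.93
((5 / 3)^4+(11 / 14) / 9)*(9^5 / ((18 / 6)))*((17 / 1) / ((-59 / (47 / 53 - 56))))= 106777794699 / 43778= 2439074.30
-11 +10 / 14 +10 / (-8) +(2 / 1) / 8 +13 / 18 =-1331 / 126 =-10.56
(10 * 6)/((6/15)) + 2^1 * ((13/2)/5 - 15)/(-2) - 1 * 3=1607/10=160.70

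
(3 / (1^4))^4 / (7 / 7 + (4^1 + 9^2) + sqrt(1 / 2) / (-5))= 405 * sqrt(2) / 369799 + 348300 / 369799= 0.94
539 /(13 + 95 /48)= 25872 /719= 35.98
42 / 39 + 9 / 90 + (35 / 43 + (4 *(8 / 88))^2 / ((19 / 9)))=26390531 / 12851410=2.05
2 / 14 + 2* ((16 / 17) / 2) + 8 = 1081 / 119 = 9.08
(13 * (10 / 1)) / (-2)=-65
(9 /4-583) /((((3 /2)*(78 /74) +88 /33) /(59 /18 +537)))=-36342325 /492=-73866.51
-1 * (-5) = 5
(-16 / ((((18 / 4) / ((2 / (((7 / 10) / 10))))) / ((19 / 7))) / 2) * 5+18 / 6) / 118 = -1214677 / 52038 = -23.34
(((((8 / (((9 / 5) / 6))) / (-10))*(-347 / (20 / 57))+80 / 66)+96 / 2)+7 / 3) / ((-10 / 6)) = -443643 / 275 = -1613.25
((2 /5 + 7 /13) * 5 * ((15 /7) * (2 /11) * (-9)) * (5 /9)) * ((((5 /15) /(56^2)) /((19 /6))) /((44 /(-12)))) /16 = 13725 /2624317696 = 0.00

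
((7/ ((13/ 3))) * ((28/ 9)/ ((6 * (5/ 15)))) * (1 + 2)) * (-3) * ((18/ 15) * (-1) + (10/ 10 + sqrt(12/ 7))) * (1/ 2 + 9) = 2793/ 65 -798 * sqrt(21)/ 13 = -238.33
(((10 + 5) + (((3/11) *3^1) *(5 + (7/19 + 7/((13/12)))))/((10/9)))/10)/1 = 161058/67925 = 2.37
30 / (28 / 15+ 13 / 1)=450 / 223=2.02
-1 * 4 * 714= -2856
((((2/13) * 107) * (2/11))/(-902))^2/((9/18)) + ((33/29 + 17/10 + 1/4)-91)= -212080893558101/2412421288420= -87.91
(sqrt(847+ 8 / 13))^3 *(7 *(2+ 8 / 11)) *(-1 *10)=-23139900 *sqrt(143247) / 1859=-4711127.48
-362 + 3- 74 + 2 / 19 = -8225 / 19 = -432.89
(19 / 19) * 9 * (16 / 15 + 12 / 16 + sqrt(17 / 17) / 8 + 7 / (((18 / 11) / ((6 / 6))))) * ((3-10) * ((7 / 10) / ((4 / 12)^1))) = -329133 / 400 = -822.83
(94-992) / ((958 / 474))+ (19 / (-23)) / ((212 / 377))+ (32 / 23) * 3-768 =-2825165917 / 2335604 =-1209.61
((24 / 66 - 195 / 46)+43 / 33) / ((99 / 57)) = -6745 / 4554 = -1.48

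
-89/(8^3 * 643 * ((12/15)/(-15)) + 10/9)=20025/3950342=0.01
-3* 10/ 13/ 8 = -15/ 52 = -0.29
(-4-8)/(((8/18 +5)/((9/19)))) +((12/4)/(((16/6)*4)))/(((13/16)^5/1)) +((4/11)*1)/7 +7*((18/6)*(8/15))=209174334888/19012058065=11.00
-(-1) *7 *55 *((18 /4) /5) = 693 /2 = 346.50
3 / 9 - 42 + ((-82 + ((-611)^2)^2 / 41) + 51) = 3399233318.58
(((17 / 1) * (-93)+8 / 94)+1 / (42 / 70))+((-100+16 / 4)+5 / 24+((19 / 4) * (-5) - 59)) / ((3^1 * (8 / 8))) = -5545571 / 3384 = -1638.76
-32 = -32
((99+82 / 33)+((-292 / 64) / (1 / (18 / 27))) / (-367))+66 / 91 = 901240105 / 8816808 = 102.22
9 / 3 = 3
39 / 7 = 5.57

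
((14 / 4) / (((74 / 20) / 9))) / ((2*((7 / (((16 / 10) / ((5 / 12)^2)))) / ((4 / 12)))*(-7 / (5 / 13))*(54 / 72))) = -2304 / 16835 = -0.14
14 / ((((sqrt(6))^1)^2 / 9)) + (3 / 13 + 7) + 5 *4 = 627 / 13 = 48.23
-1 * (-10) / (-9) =-10 / 9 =-1.11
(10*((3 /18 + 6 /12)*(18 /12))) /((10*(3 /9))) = 3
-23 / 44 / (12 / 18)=-69 / 88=-0.78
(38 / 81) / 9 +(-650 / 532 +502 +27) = 102353689 / 193914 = 527.83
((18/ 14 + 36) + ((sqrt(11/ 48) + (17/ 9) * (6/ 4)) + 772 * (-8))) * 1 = -257707/ 42 + sqrt(33)/ 12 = -6135.40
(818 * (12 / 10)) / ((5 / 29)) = 142332 / 25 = 5693.28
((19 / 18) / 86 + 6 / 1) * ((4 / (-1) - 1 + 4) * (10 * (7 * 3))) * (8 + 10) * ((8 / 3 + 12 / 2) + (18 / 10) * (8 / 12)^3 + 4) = -12899502 / 43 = -299988.42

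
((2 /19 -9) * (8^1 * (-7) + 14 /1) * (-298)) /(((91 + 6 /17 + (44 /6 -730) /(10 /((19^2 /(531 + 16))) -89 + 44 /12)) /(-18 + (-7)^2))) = -14120806480508 /415917391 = -33950.99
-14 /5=-2.80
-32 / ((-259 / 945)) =4320 / 37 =116.76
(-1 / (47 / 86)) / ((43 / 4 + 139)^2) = -1376 / 16863647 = -0.00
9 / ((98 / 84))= 54 / 7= 7.71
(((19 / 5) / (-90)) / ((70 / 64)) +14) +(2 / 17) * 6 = 1963582 / 133875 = 14.67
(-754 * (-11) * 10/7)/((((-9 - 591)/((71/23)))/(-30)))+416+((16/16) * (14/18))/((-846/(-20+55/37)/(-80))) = 2243.44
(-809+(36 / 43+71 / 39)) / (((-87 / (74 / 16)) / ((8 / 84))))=4.08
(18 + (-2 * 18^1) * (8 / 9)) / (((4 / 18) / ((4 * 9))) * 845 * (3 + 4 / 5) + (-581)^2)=-2268 / 54688093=-0.00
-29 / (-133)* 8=232 / 133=1.74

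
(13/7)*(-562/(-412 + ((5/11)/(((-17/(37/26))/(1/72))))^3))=313416618543560024064/123719344084307544671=2.53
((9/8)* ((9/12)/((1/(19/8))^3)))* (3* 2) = 555579/8192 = 67.82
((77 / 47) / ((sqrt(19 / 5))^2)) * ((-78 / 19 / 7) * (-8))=34320 / 16967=2.02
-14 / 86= -7 / 43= -0.16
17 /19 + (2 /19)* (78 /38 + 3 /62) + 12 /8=2.62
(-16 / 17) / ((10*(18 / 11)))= -44 / 765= -0.06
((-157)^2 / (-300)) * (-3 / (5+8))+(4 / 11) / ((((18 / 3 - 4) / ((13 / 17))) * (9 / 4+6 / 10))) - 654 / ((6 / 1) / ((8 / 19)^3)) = 54390124051 / 5002268700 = 10.87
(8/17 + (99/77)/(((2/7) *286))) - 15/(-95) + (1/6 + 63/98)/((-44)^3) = 4838927705/7511439936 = 0.64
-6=-6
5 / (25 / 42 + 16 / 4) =210 / 193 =1.09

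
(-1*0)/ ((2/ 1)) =0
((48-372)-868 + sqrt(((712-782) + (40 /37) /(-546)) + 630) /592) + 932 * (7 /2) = 2070.04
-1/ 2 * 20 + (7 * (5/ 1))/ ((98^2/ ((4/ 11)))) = -37725/ 3773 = -10.00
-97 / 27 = -3.59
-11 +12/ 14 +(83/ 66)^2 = -261053/ 30492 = -8.56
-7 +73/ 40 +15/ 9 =-421/ 120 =-3.51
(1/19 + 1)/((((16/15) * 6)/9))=225/152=1.48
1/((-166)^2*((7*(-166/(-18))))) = 9/16010036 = 0.00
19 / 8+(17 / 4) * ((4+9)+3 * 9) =172.38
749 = 749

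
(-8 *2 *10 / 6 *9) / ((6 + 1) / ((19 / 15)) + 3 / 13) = -9880 / 237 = -41.69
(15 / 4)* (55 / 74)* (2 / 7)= 825 / 1036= 0.80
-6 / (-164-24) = 3 / 94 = 0.03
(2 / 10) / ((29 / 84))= 84 / 145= 0.58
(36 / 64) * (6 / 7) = 27 / 56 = 0.48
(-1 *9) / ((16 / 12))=-27 / 4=-6.75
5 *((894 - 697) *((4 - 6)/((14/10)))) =-9850/7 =-1407.14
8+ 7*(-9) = -55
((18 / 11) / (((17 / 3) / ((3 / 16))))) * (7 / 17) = 567 / 25432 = 0.02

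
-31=-31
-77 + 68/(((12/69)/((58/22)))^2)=7525845/484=15549.27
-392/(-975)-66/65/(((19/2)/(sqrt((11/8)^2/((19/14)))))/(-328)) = 41.78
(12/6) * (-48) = -96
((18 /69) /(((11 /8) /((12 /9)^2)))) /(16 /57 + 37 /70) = 340480 /816937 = 0.42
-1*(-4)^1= 4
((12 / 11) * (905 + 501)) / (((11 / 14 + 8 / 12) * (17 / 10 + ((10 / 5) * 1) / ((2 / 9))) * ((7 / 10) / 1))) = 141.00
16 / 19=0.84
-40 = -40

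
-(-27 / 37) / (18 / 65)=195 / 74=2.64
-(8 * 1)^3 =-512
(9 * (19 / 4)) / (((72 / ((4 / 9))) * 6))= 19 / 432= 0.04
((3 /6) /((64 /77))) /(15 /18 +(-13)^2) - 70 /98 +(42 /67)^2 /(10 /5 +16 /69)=-12052743149 /22542106048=-0.53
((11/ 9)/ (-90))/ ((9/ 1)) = -11/ 7290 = -0.00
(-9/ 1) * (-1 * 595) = 5355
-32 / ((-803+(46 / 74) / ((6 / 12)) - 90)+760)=1184 / 4875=0.24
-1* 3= -3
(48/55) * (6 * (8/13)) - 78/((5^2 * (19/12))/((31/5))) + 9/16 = -45821583/5434000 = -8.43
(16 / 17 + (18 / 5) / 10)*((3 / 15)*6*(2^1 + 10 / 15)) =8848 / 2125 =4.16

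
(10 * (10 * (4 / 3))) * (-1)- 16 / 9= -1216 / 9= -135.11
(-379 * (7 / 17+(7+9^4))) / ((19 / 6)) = -13364298 / 17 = -786135.18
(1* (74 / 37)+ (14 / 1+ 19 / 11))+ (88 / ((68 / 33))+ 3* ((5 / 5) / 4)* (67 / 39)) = 600181 / 9724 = 61.72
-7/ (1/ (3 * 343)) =-7203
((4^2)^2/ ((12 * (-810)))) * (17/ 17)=-32/ 1215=-0.03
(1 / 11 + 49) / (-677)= -540 / 7447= -0.07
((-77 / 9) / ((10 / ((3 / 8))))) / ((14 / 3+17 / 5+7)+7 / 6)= -77 / 3896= -0.02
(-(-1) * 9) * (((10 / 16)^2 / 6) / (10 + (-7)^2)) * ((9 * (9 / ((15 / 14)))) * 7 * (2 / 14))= 2835 / 3776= 0.75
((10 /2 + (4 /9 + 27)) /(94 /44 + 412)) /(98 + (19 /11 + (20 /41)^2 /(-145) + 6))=3444799336 /4648868279793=0.00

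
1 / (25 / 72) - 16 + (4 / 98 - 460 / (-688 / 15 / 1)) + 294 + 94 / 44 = 679286001 / 2317700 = 293.09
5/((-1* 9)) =-5/9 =-0.56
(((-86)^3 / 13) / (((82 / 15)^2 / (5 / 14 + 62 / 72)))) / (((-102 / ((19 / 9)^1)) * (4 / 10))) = 103.20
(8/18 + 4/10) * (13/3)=494/135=3.66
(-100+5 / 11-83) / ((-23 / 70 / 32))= 4497920 / 253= 17778.34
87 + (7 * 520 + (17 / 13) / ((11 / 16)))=533233 / 143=3728.90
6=6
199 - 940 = -741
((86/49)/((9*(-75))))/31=-86/1025325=-0.00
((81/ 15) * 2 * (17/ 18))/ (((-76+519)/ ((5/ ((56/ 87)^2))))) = 0.28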